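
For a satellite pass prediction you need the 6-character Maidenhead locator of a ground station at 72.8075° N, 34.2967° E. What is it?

Offset from 180°W / 90°S: lon 214.2967°, lat 162.8075°.
Field: lon ⌊214.2967/20⌋ = 10 → K; lat ⌊162.8075/10⌋ = 16 → Q.
Square: lon ⌊14.2967/2⌋ = 7; lat ⌊2.8075/1⌋ = 2.
Subsquare: lon ⌊0.2967/0.0833333⌋ = 3 → d; lat ⌊0.8075/0.0416667⌋ = 19 → t.

KQ72dt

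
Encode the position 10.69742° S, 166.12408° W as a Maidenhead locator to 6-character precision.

AH69wh

Add 180° to longitude and 90° to latitude: 13.8759, 79.3026.
Field: lon ⌊13.8759/20⌋ = 0 → A; lat ⌊79.3026/10⌋ = 7 → H.
Square: lon ⌊13.8759/2⌋ = 6; lat ⌊9.3026/1⌋ = 9.
Subsquare: lon ⌊1.8759/0.0833333⌋ = 22 → w; lat ⌊0.3026/0.0416667⌋ = 7 → h.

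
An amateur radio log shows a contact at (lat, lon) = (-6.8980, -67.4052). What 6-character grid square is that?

FI63hc

Offset from 180°W / 90°S: lon 112.5948°, lat 83.1020°.
Field: 112.5948/20 → 5 → F, 83.1020/10 → 8 → I; chars FI.
Square: 12.5948/2 → 6, 3.1020/1 → 3; chars 63.
Subsquare: 0.5948/0.0833333 → 7 → h, 0.1020/0.0416667 → 2 → c; chars hc.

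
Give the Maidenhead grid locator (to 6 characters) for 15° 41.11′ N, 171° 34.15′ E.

RK55sq

Shift to the Maidenhead origin (180°W, 90°S): lon 351.5692, lat 105.6852.
Field: lon ⌊351.5692/20⌋ = 17 → R; lat ⌊105.6852/10⌋ = 10 → K.
Square: lon ⌊11.5692/2⌋ = 5; lat ⌊5.6852/1⌋ = 5.
Subsquare: lon ⌊1.5692/0.0833333⌋ = 18 → s; lat ⌊0.6852/0.0416667⌋ = 16 → q.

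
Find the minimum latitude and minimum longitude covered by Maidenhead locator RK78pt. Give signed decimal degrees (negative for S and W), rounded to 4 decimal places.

Field R=17, K=10: +17·20° lon, +10·10° lat → SW at lon 160°, lat 10°.
Square 7, 8: +7·2° lon, +8·1° lat → SW at lon 174°, lat 18°.
Subsquare p=15, t=19: +15·0.0833333° lon, +19·0.0416667° lat → SW at lon 175.25°, lat 18.7917°.
latitude 18.7917, longitude 175.2500.

18.7917, 175.2500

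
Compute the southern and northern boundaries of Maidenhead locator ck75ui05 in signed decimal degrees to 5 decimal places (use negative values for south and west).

15.35417, 15.35833

Field C=2, K=10: +2·20° lon, +10·10° lat → SW at lon -140°, lat 10°.
Square 7, 5: +7·2° lon, +5·1° lat → SW at lon -126°, lat 15°.
Subsquare u=20, i=8: +20·0.0833333° lon, +8·0.0416667° lat → SW at lon -124.333°, lat 15.3333°.
Extended square 0, 5: +0·0.00833333° lon, +5·0.00416667° lat → SW at lon -124.333°, lat 15.3542°.
Cell spans 0.00833333° lon × 0.00416667° lat.
south 15.35417, north 15.35833.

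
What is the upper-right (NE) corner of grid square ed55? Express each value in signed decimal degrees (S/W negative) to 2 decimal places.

Field E=4, D=3: +4·20° lon, +3·10° lat → SW at lon -100°, lat -60°.
Square 5, 5: +5·2° lon, +5·1° lat → SW at lon -90°, lat -55°.
Cell spans 2° lon × 1° lat. NE corner is SW corner plus one full cell.
latitude -54.00, longitude -88.00.

-54.00, -88.00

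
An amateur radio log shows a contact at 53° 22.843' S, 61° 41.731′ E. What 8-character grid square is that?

MD06uo38

Shift to the Maidenhead origin (180°W, 90°S): lon 241.69552, lat 36.61928.
Field: lon ⌊241.69552/20⌋ = 12 → M; lat ⌊36.61928/10⌋ = 3 → D.
Square: lon ⌊1.69552/2⌋ = 0; lat ⌊6.61928/1⌋ = 6.
Subsquare: lon ⌊1.69552/0.0833333⌋ = 20 → u; lat ⌊0.61928/0.0416667⌋ = 14 → o.
Extended square: lon ⌊0.02885/0.00833333⌋ = 3; lat ⌊0.03595/0.00416667⌋ = 8.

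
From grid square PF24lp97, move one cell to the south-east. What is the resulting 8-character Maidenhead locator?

Longitude extended square 9; +1 → 10, wraps to 0, carry into subsquare.
Longitude subsquare l = 11; +1 → 12 = m.
Latitude extended square 7; −1 → 6.

PF24mp06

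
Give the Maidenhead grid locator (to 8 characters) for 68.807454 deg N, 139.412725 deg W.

Offset from 180°W / 90°S: lon 40.58728°, lat 158.80745°.
Field: lon ⌊40.58728/20⌋ = 2 → C; lat ⌊158.80745/10⌋ = 15 → P.
Square: lon ⌊0.58728/2⌋ = 0; lat ⌊8.80745/1⌋ = 8.
Subsquare: lon ⌊0.58728/0.0833333⌋ = 7 → h; lat ⌊0.80745/0.0416667⌋ = 19 → t.
Extended square: lon ⌊0.00394/0.00833333⌋ = 0; lat ⌊0.01579/0.00416667⌋ = 3.

CP08ht03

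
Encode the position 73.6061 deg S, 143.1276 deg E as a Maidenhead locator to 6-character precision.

Offset from 180°W / 90°S: lon 323.1276°, lat 16.3939°.
Field: 323.1276/20 → 16 → Q, 16.3939/10 → 1 → B; chars QB.
Square: 3.1276/2 → 1, 6.3939/1 → 6; chars 16.
Subsquare: 1.1276/0.0833333 → 13 → n, 0.3939/0.0416667 → 9 → j; chars nj.

QB16nj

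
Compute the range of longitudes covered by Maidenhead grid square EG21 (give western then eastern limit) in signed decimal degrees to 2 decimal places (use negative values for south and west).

Field E=4, G=6: +4·20° lon, +6·10° lat → SW at lon -100°, lat -30°.
Square 2, 1: +2·2° lon, +1·1° lat → SW at lon -96°, lat -29°.
Cell spans 2° lon × 1° lat.
west -96.00, east -94.00.

-96.00, -94.00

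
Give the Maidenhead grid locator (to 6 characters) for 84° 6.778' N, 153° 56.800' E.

QR64xc

Offset from 180°W / 90°S: lon 333.9467°, lat 174.1130°.
Field (20°×10°, letters A–R): 333.9467/20 → 16 → Q, 174.1130/10 → 17 → R; chars QR.
Square (2°×1°, digits 0–9): 13.9467/2 → 6, 4.1130/1 → 4; chars 64.
Subsquare (5′×2.5′, letters a–x): 1.9467/0.0833333 → 23 → x, 0.1130/0.0416667 → 2 → c; chars xc.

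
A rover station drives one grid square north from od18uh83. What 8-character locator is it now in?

OD18uh84

Latitude extended square 3; +1 → 4.
The longitude characters are unchanged.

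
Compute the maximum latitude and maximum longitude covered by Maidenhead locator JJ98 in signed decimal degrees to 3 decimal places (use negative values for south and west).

9.000, 20.000

Field J=9, J=9: +9·20° lon, +9·10° lat → SW at lon 0°, lat 0°.
Square 9, 8: +9·2° lon, +8·1° lat → SW at lon 18°, lat 8°.
Cell spans 2° lon × 1° lat. NE corner is SW corner plus one full cell.
latitude 9.000, longitude 20.000.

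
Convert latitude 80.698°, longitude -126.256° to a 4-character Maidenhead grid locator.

Shift to the Maidenhead origin (180°W, 90°S): lon 53.74, lat 170.70.
Field: lon ⌊53.74/20⌋ = 2 → C; lat ⌊170.70/10⌋ = 17 → R.
Square: lon ⌊13.74/2⌋ = 6; lat ⌊0.70/1⌋ = 0.

CR60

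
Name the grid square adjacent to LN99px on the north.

LO90pa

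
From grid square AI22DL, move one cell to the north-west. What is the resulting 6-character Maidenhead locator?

Longitude subsquare d = 3; −1 → 2 = c.
Latitude subsquare l = 11; +1 → 12 = m.

AI22cm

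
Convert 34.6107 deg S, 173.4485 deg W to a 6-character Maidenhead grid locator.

AF35gj

Offset from 180°W / 90°S: lon 6.5515°, lat 55.3893°.
Field (20°×10°, letters A–R): lon ⌊6.5515/20⌋ = 0 → A; lat ⌊55.3893/10⌋ = 5 → F.
Square (2°×1°, digits 0–9): lon ⌊6.5515/2⌋ = 3; lat ⌊5.3893/1⌋ = 5.
Subsquare (5′×2.5′, letters a–x): lon ⌊0.5515/0.0833333⌋ = 6 → g; lat ⌊0.3893/0.0416667⌋ = 9 → j.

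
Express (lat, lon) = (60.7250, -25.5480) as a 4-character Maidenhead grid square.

Shift to the Maidenhead origin (180°W, 90°S): lon 154.45, lat 150.72.
Field (20°×10°, letters A–R): lon ⌊154.45/20⌋ = 7 → H; lat ⌊150.72/10⌋ = 15 → P.
Square (2°×1°, digits 0–9): lon ⌊14.45/2⌋ = 7; lat ⌊0.72/1⌋ = 0.

HP70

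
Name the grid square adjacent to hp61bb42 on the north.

HP61bb43

Latitude extended square 2; +1 → 3.
The longitude characters are unchanged.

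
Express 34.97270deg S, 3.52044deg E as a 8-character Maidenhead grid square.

JF15sa26

Shift to the Maidenhead origin (180°W, 90°S): lon 183.52044, lat 55.02730.
Field: lon ⌊183.52044/20⌋ = 9 → J; lat ⌊55.02730/10⌋ = 5 → F.
Square: lon ⌊3.52044/2⌋ = 1; lat ⌊5.02730/1⌋ = 5.
Subsquare: lon ⌊1.52044/0.0833333⌋ = 18 → s; lat ⌊0.02730/0.0416667⌋ = 0 → a.
Extended square: lon ⌊0.02044/0.00833333⌋ = 2; lat ⌊0.02730/0.00416667⌋ = 6.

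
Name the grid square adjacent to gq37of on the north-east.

GQ37pg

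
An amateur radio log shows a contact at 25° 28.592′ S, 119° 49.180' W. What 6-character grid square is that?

Offset from 180°W / 90°S: lon 60.1803°, lat 64.5235°.
Field: 60.1803/20 → 3 → D, 64.5235/10 → 6 → G; chars DG.
Square: 0.1803/2 → 0, 4.5235/1 → 4; chars 04.
Subsquare: 0.1803/0.0833333 → 2 → c, 0.5235/0.0416667 → 12 → m; chars cm.

DG04cm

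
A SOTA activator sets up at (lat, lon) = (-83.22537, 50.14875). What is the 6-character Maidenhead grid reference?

LA56bs

Add 180° to longitude and 90° to latitude: 230.1488, 6.7746.
Field: lon ⌊230.1488/20⌋ = 11 → L; lat ⌊6.7746/10⌋ = 0 → A.
Square: lon ⌊10.1488/2⌋ = 5; lat ⌊6.7746/1⌋ = 6.
Subsquare: lon ⌊0.1488/0.0833333⌋ = 1 → b; lat ⌊0.7746/0.0416667⌋ = 18 → s.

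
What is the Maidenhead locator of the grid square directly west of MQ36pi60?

MQ36pi50

Longitude extended square 6; −1 → 5.
The latitude characters are unchanged.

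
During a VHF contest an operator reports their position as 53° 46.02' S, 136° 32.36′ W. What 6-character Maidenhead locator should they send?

CD16rf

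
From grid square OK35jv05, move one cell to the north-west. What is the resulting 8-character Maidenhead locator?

OK35iv96

Longitude extended square 0; −1 → -1, wraps to 9, carry into subsquare.
Longitude subsquare j = 9; −1 → 8 = i.
Latitude extended square 5; +1 → 6.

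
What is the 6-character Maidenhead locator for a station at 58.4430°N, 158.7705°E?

Shift to the Maidenhead origin (180°W, 90°S): lon 338.7705, lat 148.4430.
Field: lon ⌊338.7705/20⌋ = 16 → Q; lat ⌊148.4430/10⌋ = 14 → O.
Square: lon ⌊18.7705/2⌋ = 9; lat ⌊8.4430/1⌋ = 8.
Subsquare: lon ⌊0.7705/0.0833333⌋ = 9 → j; lat ⌊0.4430/0.0416667⌋ = 10 → k.

QO98jk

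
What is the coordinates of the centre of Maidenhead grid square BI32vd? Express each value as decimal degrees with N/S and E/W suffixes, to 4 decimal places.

Field B=1, I=8: +1·20° lon, +8·10° lat → SW at lon -160°, lat -10°.
Square 3, 2: +3·2° lon, +2·1° lat → SW at lon -154°, lat -8°.
Subsquare v=21, d=3: +21·0.0833333° lon, +3·0.0416667° lat → SW at lon -152.25°, lat -7.875°.
Cell spans 0.0833333° lon × 0.0416667° lat. Centre is SW corner plus half of each.
latitude 7.8542° S, longitude 152.2083° W.

7.8542° S, 152.2083° W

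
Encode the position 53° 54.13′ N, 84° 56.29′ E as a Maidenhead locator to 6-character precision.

NO23lv

Add 180° to longitude and 90° to latitude: 264.9382, 143.9022.
Field (20°×10°, letters A–R): lon ⌊264.9382/20⌋ = 13 → N; lat ⌊143.9022/10⌋ = 14 → O.
Square (2°×1°, digits 0–9): lon ⌊4.9382/2⌋ = 2; lat ⌊3.9022/1⌋ = 3.
Subsquare (5′×2.5′, letters a–x): lon ⌊0.9382/0.0833333⌋ = 11 → l; lat ⌊0.9022/0.0416667⌋ = 21 → v.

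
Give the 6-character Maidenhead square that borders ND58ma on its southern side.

Latitude subsquare a = 0; −1 → -1, wraps to 23 = x, carry into square.
Latitude square 8; −1 → 7.
The longitude characters are unchanged.

ND57mx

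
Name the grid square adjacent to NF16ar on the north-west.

NF06xs

Longitude subsquare a = 0; −1 → -1, wraps to 23 = x, carry into square.
Longitude square 1; −1 → 0.
Latitude subsquare r = 17; +1 → 18 = s.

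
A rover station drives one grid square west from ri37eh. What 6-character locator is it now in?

Longitude subsquare e = 4; −1 → 3 = d.
The latitude characters are unchanged.

RI37dh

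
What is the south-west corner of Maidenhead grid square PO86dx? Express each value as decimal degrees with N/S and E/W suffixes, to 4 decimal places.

Field P=15, O=14: +15·20° lon, +14·10° lat → SW at lon 120°, lat 50°.
Square 8, 6: +8·2° lon, +6·1° lat → SW at lon 136°, lat 56°.
Subsquare d=3, x=23: +3·0.0833333° lon, +23·0.0416667° lat → SW at lon 136.25°, lat 56.9583°.
latitude 56.9583° N, longitude 136.2500° E.

56.9583° N, 136.2500° E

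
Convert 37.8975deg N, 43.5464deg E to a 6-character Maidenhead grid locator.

LM17sv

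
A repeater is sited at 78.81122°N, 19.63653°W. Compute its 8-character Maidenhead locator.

IQ08et34

Offset from 180°W / 90°S: lon 160.36347°, lat 168.81122°.
Field (20°×10°, letters A–R): 160.36347/20 → 8 → I, 168.81122/10 → 16 → Q; chars IQ.
Square (2°×1°, digits 0–9): 0.36347/2 → 0, 8.81122/1 → 8; chars 08.
Subsquare (5′×2.5′, letters a–x): 0.36347/0.0833333 → 4 → e, 0.81122/0.0416667 → 19 → t; chars et.
Extended square (30″×15″, digits 0–9): 0.03014/0.00833333 → 3, 0.01955/0.00416667 → 4; chars 34.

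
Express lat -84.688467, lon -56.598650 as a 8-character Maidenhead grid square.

GA15qh84

Offset from 180°W / 90°S: lon 123.40135°, lat 5.31153°.
Field: lon ⌊123.40135/20⌋ = 6 → G; lat ⌊5.31153/10⌋ = 0 → A.
Square: lon ⌊3.40135/2⌋ = 1; lat ⌊5.31153/1⌋ = 5.
Subsquare: lon ⌊1.40135/0.0833333⌋ = 16 → q; lat ⌊0.31153/0.0416667⌋ = 7 → h.
Extended square: lon ⌊0.06802/0.00833333⌋ = 8; lat ⌊0.01987/0.00416667⌋ = 4.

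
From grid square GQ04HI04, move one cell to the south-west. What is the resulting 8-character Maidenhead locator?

GQ04gi93

Longitude extended square 0; −1 → -1, wraps to 9, carry into subsquare.
Longitude subsquare h = 7; −1 → 6 = g.
Latitude extended square 4; −1 → 3.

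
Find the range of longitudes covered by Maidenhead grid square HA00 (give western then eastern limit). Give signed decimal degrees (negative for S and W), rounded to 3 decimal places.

Field H=7, A=0: +7·20° lon, +0·10° lat → SW at lon -40°, lat -90°.
Square 0, 0: +0·2° lon, +0·1° lat → SW at lon -40°, lat -90°.
Cell spans 2° lon × 1° lat.
west -40.000, east -38.000.

-40.000, -38.000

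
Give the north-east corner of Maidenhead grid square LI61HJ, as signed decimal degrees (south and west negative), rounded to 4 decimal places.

Field L=11, I=8: +11·20° lon, +8·10° lat → SW at lon 40°, lat -10°.
Square 6, 1: +6·2° lon, +1·1° lat → SW at lon 52°, lat -9°.
Subsquare h=7, j=9: +7·0.0833333° lon, +9·0.0416667° lat → SW at lon 52.5833°, lat -8.625°.
Cell spans 0.0833333° lon × 0.0416667° lat. NE corner is SW corner plus one full cell.
latitude -8.5833, longitude 52.6667.

-8.5833, 52.6667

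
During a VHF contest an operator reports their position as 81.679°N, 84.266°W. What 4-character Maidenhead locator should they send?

ER71

Shift to the Maidenhead origin (180°W, 90°S): lon 95.73, lat 171.68.
Field: 95.73/20 → 4 → E, 171.68/10 → 17 → R; chars ER.
Square: 15.73/2 → 7, 1.68/1 → 1; chars 71.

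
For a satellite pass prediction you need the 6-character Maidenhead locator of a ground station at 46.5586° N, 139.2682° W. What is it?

CN06in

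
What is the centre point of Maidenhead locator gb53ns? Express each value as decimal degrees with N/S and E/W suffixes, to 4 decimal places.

76.2292° S, 48.8750° W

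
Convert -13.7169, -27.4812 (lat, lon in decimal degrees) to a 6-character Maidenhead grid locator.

Shift to the Maidenhead origin (180°W, 90°S): lon 152.5188, lat 76.2831.
Field: lon ⌊152.5188/20⌋ = 7 → H; lat ⌊76.2831/10⌋ = 7 → H.
Square: lon ⌊12.5188/2⌋ = 6; lat ⌊6.2831/1⌋ = 6.
Subsquare: lon ⌊0.5188/0.0833333⌋ = 6 → g; lat ⌊0.2831/0.0416667⌋ = 6 → g.

HH66gg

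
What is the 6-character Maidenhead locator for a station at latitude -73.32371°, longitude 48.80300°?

LB46jq

Shift to the Maidenhead origin (180°W, 90°S): lon 228.8030, lat 16.6763.
Field: 228.8030/20 → 11 → L, 16.6763/10 → 1 → B; chars LB.
Square: 8.8030/2 → 4, 6.6763/1 → 6; chars 46.
Subsquare: 0.8030/0.0833333 → 9 → j, 0.6763/0.0416667 → 16 → q; chars jq.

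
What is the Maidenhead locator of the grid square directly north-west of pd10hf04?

PD10gf95

Longitude extended square 0; −1 → -1, wraps to 9, carry into subsquare.
Longitude subsquare h = 7; −1 → 6 = g.
Latitude extended square 4; +1 → 5.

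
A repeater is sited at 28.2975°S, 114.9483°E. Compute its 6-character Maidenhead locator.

OG71lq

Add 180° to longitude and 90° to latitude: 294.9483, 61.7025.
Field (20°×10°, letters A–R): 294.9483/20 → 14 → O, 61.7025/10 → 6 → G; chars OG.
Square (2°×1°, digits 0–9): 14.9483/2 → 7, 1.7025/1 → 1; chars 71.
Subsquare (5′×2.5′, letters a–x): 0.9483/0.0833333 → 11 → l, 0.7025/0.0416667 → 16 → q; chars lq.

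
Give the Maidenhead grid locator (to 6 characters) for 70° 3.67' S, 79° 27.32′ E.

Offset from 180°W / 90°S: lon 259.4553°, lat 19.9388°.
Field: 259.4553/20 → 12 → M, 19.9388/10 → 1 → B; chars MB.
Square: 19.4553/2 → 9, 9.9388/1 → 9; chars 99.
Subsquare: 1.4553/0.0833333 → 17 → r, 0.9388/0.0416667 → 22 → w; chars rw.

MB99rw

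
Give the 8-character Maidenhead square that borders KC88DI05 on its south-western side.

KC88ci94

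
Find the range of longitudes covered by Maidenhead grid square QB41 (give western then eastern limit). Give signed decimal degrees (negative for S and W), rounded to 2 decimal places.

Field Q=16, B=1: +16·20° lon, +1·10° lat → SW at lon 140°, lat -80°.
Square 4, 1: +4·2° lon, +1·1° lat → SW at lon 148°, lat -79°.
Cell spans 2° lon × 1° lat.
west 148.00, east 150.00.

148.00, 150.00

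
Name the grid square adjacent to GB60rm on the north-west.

GB60qn

Longitude subsquare r = 17; −1 → 16 = q.
Latitude subsquare m = 12; +1 → 13 = n.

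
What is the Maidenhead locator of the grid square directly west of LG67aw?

Longitude subsquare a = 0; −1 → -1, wraps to 23 = x, carry into square.
Longitude square 6; −1 → 5.
The latitude characters are unchanged.

LG57xw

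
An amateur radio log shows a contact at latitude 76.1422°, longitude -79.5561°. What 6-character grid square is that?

Shift to the Maidenhead origin (180°W, 90°S): lon 100.4439, lat 166.1422.
Field: 100.4439/20 → 5 → F, 166.1422/10 → 16 → Q; chars FQ.
Square: 0.4439/2 → 0, 6.1422/1 → 6; chars 06.
Subsquare: 0.4439/0.0833333 → 5 → f, 0.1422/0.0416667 → 3 → d; chars fd.

FQ06fd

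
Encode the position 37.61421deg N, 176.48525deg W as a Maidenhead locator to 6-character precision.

AM17so

Offset from 180°W / 90°S: lon 3.5147°, lat 127.6142°.
Field: lon ⌊3.5147/20⌋ = 0 → A; lat ⌊127.6142/10⌋ = 12 → M.
Square: lon ⌊3.5147/2⌋ = 1; lat ⌊7.6142/1⌋ = 7.
Subsquare: lon ⌊1.5147/0.0833333⌋ = 18 → s; lat ⌊0.6142/0.0416667⌋ = 14 → o.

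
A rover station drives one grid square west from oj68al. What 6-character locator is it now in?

Longitude subsquare a = 0; −1 → -1, wraps to 23 = x, carry into square.
Longitude square 6; −1 → 5.
The latitude characters are unchanged.

OJ58xl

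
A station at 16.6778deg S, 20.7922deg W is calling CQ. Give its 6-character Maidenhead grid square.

HH93oh

Add 180° to longitude and 90° to latitude: 159.2078, 73.3222.
Field: 159.2078/20 → 7 → H, 73.3222/10 → 7 → H; chars HH.
Square: 19.2078/2 → 9, 3.3222/1 → 3; chars 93.
Subsquare: 1.2078/0.0833333 → 14 → o, 0.3222/0.0416667 → 7 → h; chars oh.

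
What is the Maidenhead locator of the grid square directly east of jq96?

KQ06

Longitude square 9; +1 → 10, wraps to 0, carry into field.
Longitude field J = 9; +1 → 10 = K.
The latitude characters are unchanged.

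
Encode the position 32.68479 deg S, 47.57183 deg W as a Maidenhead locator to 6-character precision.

GF67fh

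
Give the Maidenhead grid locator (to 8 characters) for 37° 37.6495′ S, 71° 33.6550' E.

Offset from 180°W / 90°S: lon 251.56092°, lat 52.37251°.
Field: 251.56092/20 → 12 → M, 52.37251/10 → 5 → F; chars MF.
Square: 11.56092/2 → 5, 2.37251/1 → 2; chars 52.
Subsquare: 1.56092/0.0833333 → 18 → s, 0.37251/0.0416667 → 8 → i; chars si.
Extended square: 0.06092/0.00833333 → 7, 0.03918/0.00416667 → 9; chars 79.

MF52si79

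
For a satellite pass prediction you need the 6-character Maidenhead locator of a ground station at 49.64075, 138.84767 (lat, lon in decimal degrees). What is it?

PN99kp

Offset from 180°W / 90°S: lon 318.8477°, lat 139.6407°.
Field: lon ⌊318.8477/20⌋ = 15 → P; lat ⌊139.6407/10⌋ = 13 → N.
Square: lon ⌊18.8477/2⌋ = 9; lat ⌊9.6407/1⌋ = 9.
Subsquare: lon ⌊0.8477/0.0833333⌋ = 10 → k; lat ⌊0.6407/0.0416667⌋ = 15 → p.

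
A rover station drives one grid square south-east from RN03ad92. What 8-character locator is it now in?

Longitude extended square 9; +1 → 10, wraps to 0, carry into subsquare.
Longitude subsquare a = 0; +1 → 1 = b.
Latitude extended square 2; −1 → 1.

RN03bd01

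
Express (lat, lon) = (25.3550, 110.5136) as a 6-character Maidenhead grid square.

Shift to the Maidenhead origin (180°W, 90°S): lon 290.5136, lat 115.3550.
Field: 290.5136/20 → 14 → O, 115.3550/10 → 11 → L; chars OL.
Square: 10.5136/2 → 5, 5.3550/1 → 5; chars 55.
Subsquare: 0.5136/0.0833333 → 6 → g, 0.3550/0.0416667 → 8 → i; chars gi.

OL55gi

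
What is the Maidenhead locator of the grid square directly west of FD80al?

FD70xl

Longitude subsquare a = 0; −1 → -1, wraps to 23 = x, carry into square.
Longitude square 8; −1 → 7.
The latitude characters are unchanged.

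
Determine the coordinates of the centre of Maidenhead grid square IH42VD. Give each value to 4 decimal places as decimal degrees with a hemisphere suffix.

17.8542° S, 10.2083° W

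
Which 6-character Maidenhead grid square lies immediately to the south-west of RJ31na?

RJ30mx

Longitude subsquare n = 13; −1 → 12 = m.
Latitude subsquare a = 0; −1 → -1, wraps to 23 = x, carry into square.
Latitude square 1; −1 → 0.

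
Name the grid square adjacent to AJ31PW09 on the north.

AJ31px00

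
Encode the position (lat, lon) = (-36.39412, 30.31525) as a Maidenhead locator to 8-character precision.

Shift to the Maidenhead origin (180°W, 90°S): lon 210.31525, lat 53.60588.
Field (20°×10°, letters A–R): 210.31525/20 → 10 → K, 53.60588/10 → 5 → F; chars KF.
Square (2°×1°, digits 0–9): 10.31525/2 → 5, 3.60588/1 → 3; chars 53.
Subsquare (5′×2.5′, letters a–x): 0.31525/0.0833333 → 3 → d, 0.60588/0.0416667 → 14 → o; chars do.
Extended square (30″×15″, digits 0–9): 0.06525/0.00833333 → 7, 0.02255/0.00416667 → 5; chars 75.

KF53do75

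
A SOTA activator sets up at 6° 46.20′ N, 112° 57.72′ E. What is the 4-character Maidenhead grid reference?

Shift to the Maidenhead origin (180°W, 90°S): lon 292.96, lat 96.77.
Field (20°×10°, letters A–R): lon ⌊292.96/20⌋ = 14 → O; lat ⌊96.77/10⌋ = 9 → J.
Square (2°×1°, digits 0–9): lon ⌊12.96/2⌋ = 6; lat ⌊6.77/1⌋ = 6.

OJ66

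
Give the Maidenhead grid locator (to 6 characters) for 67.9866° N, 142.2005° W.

Add 180° to longitude and 90° to latitude: 37.7995, 157.9866.
Field: 37.7995/20 → 1 → B, 157.9866/10 → 15 → P; chars BP.
Square: 17.7995/2 → 8, 7.9866/1 → 7; chars 87.
Subsquare: 1.7995/0.0833333 → 21 → v, 0.9866/0.0416667 → 23 → x; chars vx.

BP87vx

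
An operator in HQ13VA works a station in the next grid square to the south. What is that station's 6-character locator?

HQ12vx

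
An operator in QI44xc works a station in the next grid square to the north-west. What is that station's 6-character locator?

QI44wd

Longitude subsquare x = 23; −1 → 22 = w.
Latitude subsquare c = 2; +1 → 3 = d.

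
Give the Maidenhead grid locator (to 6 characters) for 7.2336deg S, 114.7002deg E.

Add 180° to longitude and 90° to latitude: 294.7002, 82.7664.
Field: 294.7002/20 → 14 → O, 82.7664/10 → 8 → I; chars OI.
Square: 14.7002/2 → 7, 2.7664/1 → 2; chars 72.
Subsquare: 0.7002/0.0833333 → 8 → i, 0.7664/0.0416667 → 18 → s; chars is.

OI72is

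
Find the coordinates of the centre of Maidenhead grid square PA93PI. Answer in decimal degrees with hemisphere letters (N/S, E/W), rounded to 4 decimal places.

86.6458° S, 139.2917° E

Field P=15, A=0: +15·20° lon, +0·10° lat → SW at lon 120°, lat -90°.
Square 9, 3: +9·2° lon, +3·1° lat → SW at lon 138°, lat -87°.
Subsquare p=15, i=8: +15·0.0833333° lon, +8·0.0416667° lat → SW at lon 139.25°, lat -86.6667°.
Cell spans 0.0833333° lon × 0.0416667° lat. Centre is SW corner plus half of each.
latitude 86.6458° S, longitude 139.2917° E.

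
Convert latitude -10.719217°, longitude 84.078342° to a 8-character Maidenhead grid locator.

NH29ag97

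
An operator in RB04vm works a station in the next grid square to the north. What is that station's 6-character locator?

RB04vn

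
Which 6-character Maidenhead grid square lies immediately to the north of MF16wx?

MF17wa

Latitude subsquare x = 23; +1 → 24, wraps to 0 = a, carry into square.
Latitude square 6; +1 → 7.
The longitude characters are unchanged.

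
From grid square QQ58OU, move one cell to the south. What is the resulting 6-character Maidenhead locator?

Latitude subsquare u = 20; −1 → 19 = t.
The longitude characters are unchanged.

QQ58ot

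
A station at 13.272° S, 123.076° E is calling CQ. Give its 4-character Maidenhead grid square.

PH16

Add 180° to longitude and 90° to latitude: 303.08, 76.73.
Field: 303.08/20 → 15 → P, 76.73/10 → 7 → H; chars PH.
Square: 3.08/2 → 1, 6.73/1 → 6; chars 16.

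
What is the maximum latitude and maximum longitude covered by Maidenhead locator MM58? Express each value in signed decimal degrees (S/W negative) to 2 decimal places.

39.00, 72.00

Field M=12, M=12: +12·20° lon, +12·10° lat → SW at lon 60°, lat 30°.
Square 5, 8: +5·2° lon, +8·1° lat → SW at lon 70°, lat 38°.
Cell spans 2° lon × 1° lat. NE corner is SW corner plus one full cell.
latitude 39.00, longitude 72.00.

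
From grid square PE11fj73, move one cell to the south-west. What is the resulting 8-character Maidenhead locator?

PE11fj62

Longitude extended square 7; −1 → 6.
Latitude extended square 3; −1 → 2.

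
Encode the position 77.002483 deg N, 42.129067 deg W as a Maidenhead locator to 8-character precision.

GQ87wa40

Add 180° to longitude and 90° to latitude: 137.87093, 167.00248.
Field: lon ⌊137.87093/20⌋ = 6 → G; lat ⌊167.00248/10⌋ = 16 → Q.
Square: lon ⌊17.87093/2⌋ = 8; lat ⌊7.00248/1⌋ = 7.
Subsquare: lon ⌊1.87093/0.0833333⌋ = 22 → w; lat ⌊0.00248/0.0416667⌋ = 0 → a.
Extended square: lon ⌊0.03760/0.00833333⌋ = 4; lat ⌊0.00248/0.00416667⌋ = 0.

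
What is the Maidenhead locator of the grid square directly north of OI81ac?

OI81ad

Latitude subsquare c = 2; +1 → 3 = d.
The longitude characters are unchanged.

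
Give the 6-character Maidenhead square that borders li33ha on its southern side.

Latitude subsquare a = 0; −1 → -1, wraps to 23 = x, carry into square.
Latitude square 3; −1 → 2.
The longitude characters are unchanged.

LI32hx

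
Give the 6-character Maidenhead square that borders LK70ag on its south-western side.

LK60xf

Longitude subsquare a = 0; −1 → -1, wraps to 23 = x, carry into square.
Longitude square 7; −1 → 6.
Latitude subsquare g = 6; −1 → 5 = f.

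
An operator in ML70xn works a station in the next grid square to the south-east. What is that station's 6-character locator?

ML80am

Longitude subsquare x = 23; +1 → 24, wraps to 0 = a, carry into square.
Longitude square 7; +1 → 8.
Latitude subsquare n = 13; −1 → 12 = m.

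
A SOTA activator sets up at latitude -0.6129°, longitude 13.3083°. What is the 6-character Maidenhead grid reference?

JI69pj

Shift to the Maidenhead origin (180°W, 90°S): lon 193.3083, lat 89.3871.
Field (20°×10°, letters A–R): 193.3083/20 → 9 → J, 89.3871/10 → 8 → I; chars JI.
Square (2°×1°, digits 0–9): 13.3083/2 → 6, 9.3871/1 → 9; chars 69.
Subsquare (5′×2.5′, letters a–x): 1.3083/0.0833333 → 15 → p, 0.3871/0.0416667 → 9 → j; chars pj.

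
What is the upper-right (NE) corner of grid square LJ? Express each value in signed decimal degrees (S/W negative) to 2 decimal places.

10.00, 60.00

Field L=11, J=9: +11·20° lon, +9·10° lat → SW at lon 40°, lat 0°.
Cell spans 20° lon × 10° lat. NE corner is SW corner plus one full cell.
latitude 10.00, longitude 60.00.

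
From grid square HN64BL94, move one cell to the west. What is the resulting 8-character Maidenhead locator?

Longitude extended square 9; −1 → 8.
The latitude characters are unchanged.

HN64bl84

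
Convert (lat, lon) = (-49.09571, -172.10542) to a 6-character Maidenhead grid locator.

AE30wv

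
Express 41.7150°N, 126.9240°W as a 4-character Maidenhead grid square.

Add 180° to longitude and 90° to latitude: 53.08, 131.72.
Field: lon ⌊53.08/20⌋ = 2 → C; lat ⌊131.72/10⌋ = 13 → N.
Square: lon ⌊13.08/2⌋ = 6; lat ⌊1.72/1⌋ = 1.

CN61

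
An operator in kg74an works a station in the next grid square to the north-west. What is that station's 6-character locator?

Longitude subsquare a = 0; −1 → -1, wraps to 23 = x, carry into square.
Longitude square 7; −1 → 6.
Latitude subsquare n = 13; +1 → 14 = o.

KG64xo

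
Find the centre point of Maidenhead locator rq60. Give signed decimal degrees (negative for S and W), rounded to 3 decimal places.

Field R=17, Q=16: +17·20° lon, +16·10° lat → SW at lon 160°, lat 70°.
Square 6, 0: +6·2° lon, +0·1° lat → SW at lon 172°, lat 70°.
Cell spans 2° lon × 1° lat. Centre is SW corner plus half of each.
latitude 70.500, longitude 173.000.

70.500, 173.000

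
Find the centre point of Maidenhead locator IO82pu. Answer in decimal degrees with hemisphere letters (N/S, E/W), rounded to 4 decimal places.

Field I=8, O=14: +8·20° lon, +14·10° lat → SW at lon -20°, lat 50°.
Square 8, 2: +8·2° lon, +2·1° lat → SW at lon -4°, lat 52°.
Subsquare p=15, u=20: +15·0.0833333° lon, +20·0.0416667° lat → SW at lon -2.75°, lat 52.8333°.
Cell spans 0.0833333° lon × 0.0416667° lat. Centre is SW corner plus half of each.
latitude 52.8542° N, longitude 2.7083° W.

52.8542° N, 2.7083° W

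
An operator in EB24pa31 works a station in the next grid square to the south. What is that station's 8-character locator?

EB24pa30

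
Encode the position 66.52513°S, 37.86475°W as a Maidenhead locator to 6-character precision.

HC13bl

Add 180° to longitude and 90° to latitude: 142.1352, 23.4749.
Field: 142.1352/20 → 7 → H, 23.4749/10 → 2 → C; chars HC.
Square: 2.1352/2 → 1, 3.4749/1 → 3; chars 13.
Subsquare: 0.1352/0.0833333 → 1 → b, 0.4749/0.0416667 → 11 → l; chars bl.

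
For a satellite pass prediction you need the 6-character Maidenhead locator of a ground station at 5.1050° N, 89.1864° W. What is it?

EJ55jc

Offset from 180°W / 90°S: lon 90.8136°, lat 95.1050°.
Field (20°×10°, letters A–R): lon ⌊90.8136/20⌋ = 4 → E; lat ⌊95.1050/10⌋ = 9 → J.
Square (2°×1°, digits 0–9): lon ⌊10.8136/2⌋ = 5; lat ⌊5.1050/1⌋ = 5.
Subsquare (5′×2.5′, letters a–x): lon ⌊0.8136/0.0833333⌋ = 9 → j; lat ⌊0.1050/0.0416667⌋ = 2 → c.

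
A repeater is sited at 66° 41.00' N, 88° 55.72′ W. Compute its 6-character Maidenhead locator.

EP56mq

Offset from 180°W / 90°S: lon 91.0713°, lat 156.6833°.
Field: 91.0713/20 → 4 → E, 156.6833/10 → 15 → P; chars EP.
Square: 11.0713/2 → 5, 6.6833/1 → 6; chars 56.
Subsquare: 1.0713/0.0833333 → 12 → m, 0.6833/0.0416667 → 16 → q; chars mq.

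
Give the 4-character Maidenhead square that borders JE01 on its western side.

IE91

Longitude square 0; −1 → -1, wraps to 9, carry into field.
Longitude field J = 9; −1 → 8 = I.
The latitude characters are unchanged.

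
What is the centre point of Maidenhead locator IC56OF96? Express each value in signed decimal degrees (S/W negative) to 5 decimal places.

-63.76458, -8.75417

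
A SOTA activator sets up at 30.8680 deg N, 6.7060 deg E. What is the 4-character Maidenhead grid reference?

Add 180° to longitude and 90° to latitude: 186.71, 120.87.
Field: 186.71/20 → 9 → J, 120.87/10 → 12 → M; chars JM.
Square: 6.71/2 → 3, 0.87/1 → 0; chars 30.

JM30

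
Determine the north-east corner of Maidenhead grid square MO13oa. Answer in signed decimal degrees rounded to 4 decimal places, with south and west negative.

Field M=12, O=14: +12·20° lon, +14·10° lat → SW at lon 60°, lat 50°.
Square 1, 3: +1·2° lon, +3·1° lat → SW at lon 62°, lat 53°.
Subsquare o=14, a=0: +14·0.0833333° lon, +0·0.0416667° lat → SW at lon 63.1667°, lat 53°.
Cell spans 0.0833333° lon × 0.0416667° lat. NE corner is SW corner plus one full cell.
latitude 53.0417, longitude 63.2500.

53.0417, 63.2500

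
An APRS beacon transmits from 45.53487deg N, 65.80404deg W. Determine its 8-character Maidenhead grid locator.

FN75cm38

Offset from 180°W / 90°S: lon 114.19596°, lat 135.53487°.
Field: 114.19596/20 → 5 → F, 135.53487/10 → 13 → N; chars FN.
Square: 14.19596/2 → 7, 5.53487/1 → 5; chars 75.
Subsquare: 0.19596/0.0833333 → 2 → c, 0.53487/0.0416667 → 12 → m; chars cm.
Extended square: 0.02929/0.00833333 → 3, 0.03487/0.00416667 → 8; chars 38.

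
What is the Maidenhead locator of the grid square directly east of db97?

Longitude square 9; +1 → 10, wraps to 0, carry into field.
Longitude field D = 3; +1 → 4 = E.
The latitude characters are unchanged.

EB07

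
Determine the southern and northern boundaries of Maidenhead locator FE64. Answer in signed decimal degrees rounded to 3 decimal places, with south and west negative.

Field F=5, E=4: +5·20° lon, +4·10° lat → SW at lon -80°, lat -50°.
Square 6, 4: +6·2° lon, +4·1° lat → SW at lon -68°, lat -46°.
Cell spans 2° lon × 1° lat.
south -46.000, north -45.000.

-46.000, -45.000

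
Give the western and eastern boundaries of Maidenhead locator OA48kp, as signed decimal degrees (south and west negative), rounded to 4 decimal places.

108.8333, 108.9167

Field O=14, A=0: +14·20° lon, +0·10° lat → SW at lon 100°, lat -90°.
Square 4, 8: +4·2° lon, +8·1° lat → SW at lon 108°, lat -82°.
Subsquare k=10, p=15: +10·0.0833333° lon, +15·0.0416667° lat → SW at lon 108.833°, lat -81.375°.
Cell spans 0.0833333° lon × 0.0416667° lat.
west 108.8333, east 108.9167.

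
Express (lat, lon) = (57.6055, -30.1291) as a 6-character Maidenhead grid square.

Add 180° to longitude and 90° to latitude: 149.8709, 147.6055.
Field (20°×10°, letters A–R): 149.8709/20 → 7 → H, 147.6055/10 → 14 → O; chars HO.
Square (2°×1°, digits 0–9): 9.8709/2 → 4, 7.6055/1 → 7; chars 47.
Subsquare (5′×2.5′, letters a–x): 1.8709/0.0833333 → 22 → w, 0.6055/0.0416667 → 14 → o; chars wo.

HO47wo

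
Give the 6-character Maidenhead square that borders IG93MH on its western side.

IG93lh

Longitude subsquare m = 12; −1 → 11 = l.
The latitude characters are unchanged.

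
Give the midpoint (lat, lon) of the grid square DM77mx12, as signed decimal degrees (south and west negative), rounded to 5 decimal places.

37.96875, -104.98750

Field D=3, M=12: +3·20° lon, +12·10° lat → SW at lon -120°, lat 30°.
Square 7, 7: +7·2° lon, +7·1° lat → SW at lon -106°, lat 37°.
Subsquare m=12, x=23: +12·0.0833333° lon, +23·0.0416667° lat → SW at lon -105°, lat 37.9583°.
Extended square 1, 2: +1·0.00833333° lon, +2·0.00416667° lat → SW at lon -104.992°, lat 37.9667°.
Cell spans 0.00833333° lon × 0.00416667° lat. Centre is SW corner plus half of each.
latitude 37.96875, longitude -104.98750.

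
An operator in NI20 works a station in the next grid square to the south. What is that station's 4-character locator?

NH29

Latitude square 0; −1 → -1, wraps to 9, carry into field.
Latitude field I = 8; −1 → 7 = H.
The longitude characters are unchanged.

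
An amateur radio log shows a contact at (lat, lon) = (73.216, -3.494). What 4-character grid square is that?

Shift to the Maidenhead origin (180°W, 90°S): lon 176.51, lat 163.22.
Field: lon ⌊176.51/20⌋ = 8 → I; lat ⌊163.22/10⌋ = 16 → Q.
Square: lon ⌊16.51/2⌋ = 8; lat ⌊3.22/1⌋ = 3.

IQ83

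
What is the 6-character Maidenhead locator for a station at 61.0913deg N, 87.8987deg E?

NP31wc

Shift to the Maidenhead origin (180°W, 90°S): lon 267.8987, lat 151.0913.
Field (20°×10°, letters A–R): 267.8987/20 → 13 → N, 151.0913/10 → 15 → P; chars NP.
Square (2°×1°, digits 0–9): 7.8987/2 → 3, 1.0913/1 → 1; chars 31.
Subsquare (5′×2.5′, letters a–x): 1.8987/0.0833333 → 22 → w, 0.0913/0.0416667 → 2 → c; chars wc.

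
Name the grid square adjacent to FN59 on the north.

FO50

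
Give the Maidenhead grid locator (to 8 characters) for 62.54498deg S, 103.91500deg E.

OC17wk99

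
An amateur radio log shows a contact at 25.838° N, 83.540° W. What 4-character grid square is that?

Shift to the Maidenhead origin (180°W, 90°S): lon 96.46, lat 115.84.
Field: 96.46/20 → 4 → E, 115.84/10 → 11 → L; chars EL.
Square: 16.46/2 → 8, 5.84/1 → 5; chars 85.

EL85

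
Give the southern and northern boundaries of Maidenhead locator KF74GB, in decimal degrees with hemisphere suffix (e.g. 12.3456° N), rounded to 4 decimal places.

35.9583° S, 35.9167° S

Field K=10, F=5: +10·20° lon, +5·10° lat → SW at lon 20°, lat -40°.
Square 7, 4: +7·2° lon, +4·1° lat → SW at lon 34°, lat -36°.
Subsquare g=6, b=1: +6·0.0833333° lon, +1·0.0416667° lat → SW at lon 34.5°, lat -35.9583°.
Cell spans 0.0833333° lon × 0.0416667° lat.
south 35.9583° S, north 35.9167° S.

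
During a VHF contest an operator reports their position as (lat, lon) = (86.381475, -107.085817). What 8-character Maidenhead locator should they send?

DR66kj91

Add 180° to longitude and 90° to latitude: 72.91418, 176.38147.
Field: lon ⌊72.91418/20⌋ = 3 → D; lat ⌊176.38147/10⌋ = 17 → R.
Square: lon ⌊12.91418/2⌋ = 6; lat ⌊6.38147/1⌋ = 6.
Subsquare: lon ⌊0.91418/0.0833333⌋ = 10 → k; lat ⌊0.38147/0.0416667⌋ = 9 → j.
Extended square: lon ⌊0.08085/0.00833333⌋ = 9; lat ⌊0.00647/0.00416667⌋ = 1.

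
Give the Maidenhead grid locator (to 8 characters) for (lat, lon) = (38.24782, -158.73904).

Offset from 180°W / 90°S: lon 21.26096°, lat 128.24782°.
Field: 21.26096/20 → 1 → B, 128.24782/10 → 12 → M; chars BM.
Square: 1.26096/2 → 0, 8.24782/1 → 8; chars 08.
Subsquare: 1.26096/0.0833333 → 15 → p, 0.24782/0.0416667 → 5 → f; chars pf.
Extended square: 0.01096/0.00833333 → 1, 0.03949/0.00416667 → 9; chars 19.

BM08pf19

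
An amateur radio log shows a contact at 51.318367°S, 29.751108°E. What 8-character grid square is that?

Shift to the Maidenhead origin (180°W, 90°S): lon 209.75111, lat 38.68163.
Field: lon ⌊209.75111/20⌋ = 10 → K; lat ⌊38.68163/10⌋ = 3 → D.
Square: lon ⌊9.75111/2⌋ = 4; lat ⌊8.68163/1⌋ = 8.
Subsquare: lon ⌊1.75111/0.0833333⌋ = 21 → v; lat ⌊0.68163/0.0416667⌋ = 16 → q.
Extended square: lon ⌊0.00111/0.00833333⌋ = 0; lat ⌊0.01497/0.00416667⌋ = 3.

KD48vq03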